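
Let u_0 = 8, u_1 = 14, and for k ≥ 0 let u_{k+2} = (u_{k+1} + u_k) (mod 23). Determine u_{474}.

15

Computing terms: u_0 = 8,  u_1 = 14,  u_2 = 22,  u_3 = 13,  u_4 = 12,  u_5 = 2,  u_6 = 14,  u_7 = 16,  u_8 = 7,  u_9 = 0,  u_{10} = 7,  u_{11} = 7,  u_{12} = 14,  u_{13} = 21,  u_{14} = 12,  u_{15} = 10,  u_{16} = 22,  u_{17} = 9,  u_{18} = 8,  u_{19} = 17,  u_{20} = 2,  u_{21} = 19,  u_{22} = 21,  u_{23} = 17,  u_{24} = 15,  u_{25} = 9,  u_{26} = 1,  u_{27} = 10,  u_{28} = 11,  u_{29} = 21,  u_{30} = 9,  u_{31} = 7,  u_{32} = 16,  u_{33} = 0,  u_{34} = 16,  u_{35} = 16,  u_{36} = 9,  u_{37} = 2,  u_{38} = 11,  u_{39} = 13,  u_{40} = 1,  u_{41} = 14,  u_{42} = 15,  u_{43} = 6,  u_{44} = 21,  u_{45} = 4,  u_{46} = 2,  u_{47} = 6,  u_{48} = 8,  u_{49} = 14.
The sequence repeats with period 48.
So u_{474} = u_{0 + ((474-0) mod 48)} = u_{42} = 15.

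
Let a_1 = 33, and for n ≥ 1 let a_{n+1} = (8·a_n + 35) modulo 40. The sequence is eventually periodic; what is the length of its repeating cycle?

4

Listing terms: a_1 = 33, a_2 = 19, a_3 = 27, a_4 = 11, a_5 = 3, a_6 = 19.
Since a_6 = a_2 = 19, the sequence is eventually periodic: after a pre-period of length 1 it cycles with period 4.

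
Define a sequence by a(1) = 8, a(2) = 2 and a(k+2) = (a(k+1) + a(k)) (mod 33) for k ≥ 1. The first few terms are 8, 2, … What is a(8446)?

1

Computing terms: a(1) = 8,  a(2) = 2,  a(3) = 10,  a(4) = 12,  a(5) = 22,  a(6) = 1,  a(7) = 23,  a(8) = 24,  a(9) = 14,  a(10) = 5,  a(11) = 19,  a(12) = 24,  a(13) = 10,  a(14) = 1,  a(15) = 11,  a(16) = 12,  a(17) = 23,  a(18) = 2,  a(19) = 25,  a(20) = 27,  a(21) = 19,  a(22) = 13,  a(23) = 32,  a(24) = 12,  a(25) = 11,  a(26) = 23,  a(27) = 1,  a(28) = 24,  a(29) = 25,  a(30) = 16,  a(31) = 8,  a(32) = 24,  a(33) = 32,  a(34) = 23,  a(35) = 22,  a(36) = 12,  a(37) = 1,  a(38) = 13,  a(39) = 14,  a(40) = 27,  a(41) = 8,  a(42) = 2.
The sequence repeats with period 40.
So a(8446) = a(1 + ((8446-1) mod 40)) = a(6) = 1.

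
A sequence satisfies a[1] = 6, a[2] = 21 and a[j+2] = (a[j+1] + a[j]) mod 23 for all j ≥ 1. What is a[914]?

21

Computing terms: a[1] = 6,  a[2] = 21,  a[3] = 4,  a[4] = 2,  a[5] = 6,  a[6] = 8,  a[7] = 14,  a[8] = 22,  a[9] = 13,  a[10] = 12,  a[11] = 2,  a[12] = 14,  a[13] = 16,  a[14] = 7,  a[15] = 0,  a[16] = 7,  a[17] = 7,  a[18] = 14,  a[19] = 21,  a[20] = 12,  a[21] = 10,  a[22] = 22,  a[23] = 9,  a[24] = 8,  a[25] = 17,  a[26] = 2,  a[27] = 19,  a[28] = 21,  a[29] = 17,  a[30] = 15,  a[31] = 9,  a[32] = 1,  a[33] = 10,  a[34] = 11,  a[35] = 21,  a[36] = 9,  a[37] = 7,  a[38] = 16,  a[39] = 0,  a[40] = 16,  a[41] = 16,  a[42] = 9,  a[43] = 2,  a[44] = 11,  a[45] = 13,  a[46] = 1,  a[47] = 14,  a[48] = 15,  a[49] = 6,  a[50] = 21.
Since (a[49], a[50]) = (a[1], a[2]) = (6, 21) (two consecutive terms determine the rest), the sequence is periodic with period 48.
So a[914] = a[1 + ((914-1) mod 48)] = a[2] = 21.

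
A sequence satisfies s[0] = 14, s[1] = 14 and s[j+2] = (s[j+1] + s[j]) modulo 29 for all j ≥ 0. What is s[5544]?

s[0] = 14; s[1] = 14; s[2] = 28; s[3] = 13; s[4] = 12; s[5] = 25; s[6] = 8; s[7] = 4; s[8] = 12; s[9] = 16; s[10] = 28; s[11] = 15; s[12] = 14; s[13] = 0; s[14] = 14; s[15] = 14.
Since (s[14], s[15]) = (s[0], s[1]) = (14, 14) (two consecutive terms determine the rest), the sequence is periodic with period 14.
So s[5544] = s[0 + ((5544-0) mod 14)] = s[0] = 14.

14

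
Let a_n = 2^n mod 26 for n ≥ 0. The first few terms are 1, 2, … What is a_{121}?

2

Computing terms: a_0 = 1; a_1 = 2; a_2 = 4; a_3 = 8; a_4 = 16; a_5 = 6; a_6 = 12; a_7 = 24; a_8 = 22; a_9 = 18; a_{10} = 10; a_{11} = 20; a_{12} = 14; a_{13} = 2.
Since a_{13} = a_1 = 2, the sequence is eventually periodic: after a pre-period of length 1 it cycles with period 12.
For n ≥ 1, a_n depends only on (n - 1) mod 12. (121 - 1) mod 12 = 0, so a_{121} = a_1 = 2.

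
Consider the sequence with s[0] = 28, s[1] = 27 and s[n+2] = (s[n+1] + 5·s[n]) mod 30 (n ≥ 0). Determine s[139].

Computing terms: s[0] = 28,  s[1] = 27,  s[2] = 17,  s[3] = 2,  s[4] = 27,  s[5] = 7,  s[6] = 22,  s[7] = 27,  s[8] = 17.
Since (s[7], s[8]) = (s[1], s[2]) = (27, 17) (two consecutive terms determine the rest), the sequence is eventually periodic: after a pre-period of length 1 it cycles with period 6.
For n ≥ 1, s[n] depends only on (n - 1) mod 6. (139 - 1) mod 6 = 0, so s[139] = s[1] = 27.

27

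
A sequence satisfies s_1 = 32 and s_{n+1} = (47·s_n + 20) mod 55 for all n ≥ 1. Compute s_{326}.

We have s_1 = 32; s_2 = 39; s_3 = 38; s_4 = 46; s_5 = 37; s_6 = 54; s_7 = 28; s_8 = 16; s_9 = 2; s_{10} = 4; s_{11} = 43; s_{12} = 6; s_{13} = 27; s_{14} = 24; s_{15} = 48; s_{16} = 21; s_{17} = 17; s_{18} = 49; s_{19} = 13; s_{20} = 26; s_{21} = 32.
The sequence repeats with period 20.
(326 - 1) mod 20 = 5, so s_{326} = s_6 = 54.

54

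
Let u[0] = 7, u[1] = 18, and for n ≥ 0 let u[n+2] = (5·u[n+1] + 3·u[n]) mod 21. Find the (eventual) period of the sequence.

3

u[0] = 7,  u[1] = 18,  u[2] = 6,  u[3] = 0,  u[4] = 18,  u[5] = 6.
Since (u[4], u[5]) = (u[1], u[2]) = (18, 6) (two consecutive terms determine the rest), the sequence is eventually periodic: after a pre-period of length 1 it cycles with period 3.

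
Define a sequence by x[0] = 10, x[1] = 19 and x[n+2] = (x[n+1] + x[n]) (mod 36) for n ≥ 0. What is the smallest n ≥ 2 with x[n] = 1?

x[0] = 10; x[1] = 19; x[2] = 29; x[3] = 12; x[4] = 5; x[5] = 17; x[6] = 22; x[7] = 3; x[8] = 25; x[9] = 28; x[10] = 17; x[11] = 9; x[12] = 26; x[13] = 35; x[14] = 25; x[15] = 24; x[16] = 13; x[17] = 1; x[18] = 14; x[19] = 15; x[20] = 29; x[21] = 8; x[22] = 1; x[23] = 9; x[24] = 10; x[25] = 19.
Since (x[24], x[25]) = (x[0], x[1]) = (10, 19) (two consecutive terms determine the rest), the sequence is periodic with period 24.
The value 1 first appears (with n ≥ 2) at x[17].

17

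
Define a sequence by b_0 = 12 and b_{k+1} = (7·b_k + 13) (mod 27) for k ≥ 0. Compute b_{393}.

Listing terms: b_0 = 12; b_1 = 16; b_2 = 17; b_3 = 24; b_4 = 19; b_5 = 11; b_6 = 9; b_7 = 22; b_8 = 5; b_9 = 21; b_{10} = 25; b_{11} = 26; b_{12} = 6; b_{13} = 1; b_{14} = 20; b_{15} = 18; b_{16} = 4; b_{17} = 14; b_{18} = 3; b_{19} = 7; b_{20} = 8; b_{21} = 15; b_{22} = 10; b_{23} = 2; b_{24} = 0; b_{25} = 13; b_{26} = 23; b_{27} = 12.
The sequence repeats with period 27.
(393 - 0) mod 27 = 15, so b_{393} = b_{15} = 18.

18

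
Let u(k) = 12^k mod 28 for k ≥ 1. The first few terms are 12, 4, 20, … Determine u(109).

12

We have u(1) = 12,  u(2) = 4,  u(3) = 20,  u(4) = 16,  u(5) = 24,  u(6) = 8,  u(7) = 12.
Since u(7) = u(1) = 12, the sequence is periodic with period 6.
So u(109) = u(1 + ((109-1) mod 6)) = u(1) = 12.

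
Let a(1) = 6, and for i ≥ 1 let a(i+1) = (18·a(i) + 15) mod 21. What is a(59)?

18

a(1) = 6; a(2) = 18; a(3) = 3; a(4) = 6.
The sequence repeats with period 3.
So a(59) = a(1 + ((59-1) mod 3)) = a(2) = 18.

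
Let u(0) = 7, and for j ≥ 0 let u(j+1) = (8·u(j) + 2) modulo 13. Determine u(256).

7

We have u(0) = 7, u(1) = 6, u(2) = 11, u(3) = 12, u(4) = 7.
The sequence repeats with period 4.
So u(256) = u(0 + ((256-0) mod 4)) = u(0) = 7.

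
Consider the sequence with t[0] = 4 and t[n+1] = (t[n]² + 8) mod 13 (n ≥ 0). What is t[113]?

12

We have t[0] = 4, t[1] = 11, t[2] = 12, t[3] = 9, t[4] = 11.
Since t[4] = t[1] = 11, the sequence is eventually periodic: after a pre-period of length 1 it cycles with period 3.
For n ≥ 1, t[n] depends only on (n - 1) mod 3. (113 - 1) mod 3 = 1, so t[113] = t[2] = 12.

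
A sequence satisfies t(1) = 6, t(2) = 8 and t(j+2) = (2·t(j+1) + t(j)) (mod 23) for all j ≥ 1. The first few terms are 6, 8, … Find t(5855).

t(1) = 6; t(2) = 8; t(3) = 22; t(4) = 6; t(5) = 11; t(6) = 5; t(7) = 21; t(8) = 1; t(9) = 0; t(10) = 1; t(11) = 2; t(12) = 5; t(13) = 12; t(14) = 6; t(15) = 1; t(16) = 8; t(17) = 17; t(18) = 19; t(19) = 9; t(20) = 14; t(21) = 14; t(22) = 19; t(23) = 6; t(24) = 8.
The sequence repeats with period 22.
(5855 - 1) mod 22 = 2, so t(5855) = t(3) = 22.

22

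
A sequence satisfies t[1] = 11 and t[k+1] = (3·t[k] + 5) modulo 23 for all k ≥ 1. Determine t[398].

Computing terms: t[1] = 11; t[2] = 15; t[3] = 4; t[4] = 17; t[5] = 10; t[6] = 12; t[7] = 18; t[8] = 13; t[9] = 21; t[10] = 22; t[11] = 2; t[12] = 11.
Since t[12] = t[1] = 11, the sequence is periodic with period 11.
(398 - 1) mod 11 = 1, so t[398] = t[2] = 15.

15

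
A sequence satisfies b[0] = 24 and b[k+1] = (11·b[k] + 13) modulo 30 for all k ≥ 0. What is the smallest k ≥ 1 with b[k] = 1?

9

Listing terms: b[0] = 24; b[1] = 7; b[2] = 0; b[3] = 13; b[4] = 6; b[5] = 19; b[6] = 12; b[7] = 25; b[8] = 18; b[9] = 1; b[10] = 24.
Since b[10] = b[0] = 24, the sequence is periodic with period 10.
The value 1 first appears (with k ≥ 1) at b[9].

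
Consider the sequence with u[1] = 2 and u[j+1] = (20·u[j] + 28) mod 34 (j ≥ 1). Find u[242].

We have u[1] = 2,  u[2] = 0,  u[3] = 28,  u[4] = 10,  u[5] = 24,  u[6] = 32,  u[7] = 22,  u[8] = 26,  u[9] = 4,  u[10] = 6,  u[11] = 12,  u[12] = 30,  u[13] = 16,  u[14] = 8,  u[15] = 18,  u[16] = 14,  u[17] = 2.
Since u[17] = u[1] = 2, the sequence is periodic with period 16.
(242 - 1) mod 16 = 1, so u[242] = u[2] = 0.

0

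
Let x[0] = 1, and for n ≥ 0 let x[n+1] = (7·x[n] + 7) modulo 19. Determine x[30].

1

x[0] = 1; x[1] = 14; x[2] = 10; x[3] = 1.
Since x[3] = x[0] = 1, the sequence is periodic with period 3.
So x[30] = x[0 + ((30-0) mod 3)] = x[0] = 1.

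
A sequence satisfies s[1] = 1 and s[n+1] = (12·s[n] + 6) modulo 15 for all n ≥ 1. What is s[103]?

We have s[1] = 1, s[2] = 3, s[3] = 12, s[4] = 0, s[5] = 6, s[6] = 3.
Since s[6] = s[2] = 3, the sequence is eventually periodic: after a pre-period of length 1 it cycles with period 4.
For n ≥ 2, s[n] depends only on (n - 2) mod 4. (103 - 2) mod 4 = 1, so s[103] = s[3] = 12.

12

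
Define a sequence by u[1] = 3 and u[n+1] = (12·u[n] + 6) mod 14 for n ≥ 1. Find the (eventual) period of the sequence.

6

u[1] = 3,  u[2] = 0,  u[3] = 6,  u[4] = 8,  u[5] = 4,  u[6] = 12,  u[7] = 10,  u[8] = 0.
Since u[8] = u[2] = 0, the sequence is eventually periodic: after a pre-period of length 1 it cycles with period 6.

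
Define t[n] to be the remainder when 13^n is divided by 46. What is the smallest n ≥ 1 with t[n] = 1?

Listing terms: t[0] = 1,  t[1] = 13,  t[2] = 31,  t[3] = 35,  t[4] = 41,  t[5] = 27,  t[6] = 29,  t[7] = 9,  t[8] = 25,  t[9] = 3,  t[10] = 39,  t[11] = 1.
The sequence repeats with period 11.
The value 1 next appears (with n ≥ 1) at t[11].

11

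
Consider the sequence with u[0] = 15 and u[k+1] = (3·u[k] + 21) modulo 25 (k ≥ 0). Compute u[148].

Computing terms: u[0] = 15,  u[1] = 16,  u[2] = 19,  u[3] = 3,  u[4] = 5,  u[5] = 11,  u[6] = 4,  u[7] = 8,  u[8] = 20,  u[9] = 6,  u[10] = 14,  u[11] = 13,  u[12] = 10,  u[13] = 1,  u[14] = 24,  u[15] = 18,  u[16] = 0,  u[17] = 21,  u[18] = 9,  u[19] = 23,  u[20] = 15.
Since u[20] = u[0] = 15, the sequence is periodic with period 20.
(148 - 0) mod 20 = 8, so u[148] = u[8] = 20.

20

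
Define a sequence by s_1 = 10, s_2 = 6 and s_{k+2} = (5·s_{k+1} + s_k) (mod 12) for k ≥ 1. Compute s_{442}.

s_1 = 10,  s_2 = 6,  s_3 = 4,  s_4 = 2,  s_5 = 2,  s_6 = 0,  s_7 = 2,  s_8 = 10,  s_9 = 4,  s_{10} = 6,  s_{11} = 10,  s_{12} = 8,  s_{13} = 2,  s_{14} = 6,  s_{15} = 8,  s_{16} = 10,  s_{17} = 10,  s_{18} = 0,  s_{19} = 10,  s_{20} = 2,  s_{21} = 8,  s_{22} = 6,  s_{23} = 2,  s_{24} = 4,  s_{25} = 10,  s_{26} = 6.
The sequence repeats with period 24.
(442 - 1) mod 24 = 9, so s_{442} = s_{10} = 6.

6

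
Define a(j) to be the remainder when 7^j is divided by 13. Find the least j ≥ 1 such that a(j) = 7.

We have a(0) = 1, a(1) = 7, a(2) = 10, a(3) = 5, a(4) = 9, a(5) = 11, a(6) = 12, a(7) = 6, a(8) = 3, a(9) = 8, a(10) = 4, a(11) = 2, a(12) = 1.
The sequence repeats with period 12.
The value 7 first appears (with j ≥ 1) at a(1).

1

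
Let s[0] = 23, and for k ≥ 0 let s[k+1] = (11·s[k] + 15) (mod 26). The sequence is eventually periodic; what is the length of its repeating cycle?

s[0] = 23,  s[1] = 8,  s[2] = 25,  s[3] = 4,  s[4] = 7,  s[5] = 14,  s[6] = 13,  s[7] = 2,  s[8] = 11,  s[9] = 6,  s[10] = 3,  s[11] = 22,  s[12] = 23.
The sequence repeats with period 12.

12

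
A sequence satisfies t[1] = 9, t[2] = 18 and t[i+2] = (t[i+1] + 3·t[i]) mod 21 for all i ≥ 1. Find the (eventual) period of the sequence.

24

Listing terms: t[1] = 9, t[2] = 18, t[3] = 3, t[4] = 15, t[5] = 3, t[6] = 6, t[7] = 15, t[8] = 12, t[9] = 15, t[10] = 9, t[11] = 12, t[12] = 18, t[13] = 12, t[14] = 3, t[15] = 18, t[16] = 6, t[17] = 18, t[18] = 15, t[19] = 6, t[20] = 9, t[21] = 6, t[22] = 12, t[23] = 9, t[24] = 3, t[25] = 9, t[26] = 18.
Since (t[25], t[26]) = (t[1], t[2]) = (9, 18) (two consecutive terms determine the rest), the sequence is periodic with period 24.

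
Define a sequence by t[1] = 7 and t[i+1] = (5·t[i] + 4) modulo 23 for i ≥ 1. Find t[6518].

t[1] = 7,  t[2] = 16,  t[3] = 15,  t[4] = 10,  t[5] = 8,  t[6] = 21,  t[7] = 17,  t[8] = 20,  t[9] = 12,  t[10] = 18,  t[11] = 2,  t[12] = 14,  t[13] = 5,  t[14] = 6,  t[15] = 11,  t[16] = 13,  t[17] = 0,  t[18] = 4,  t[19] = 1,  t[20] = 9,  t[21] = 3,  t[22] = 19,  t[23] = 7.
The sequence repeats with period 22.
So t[6518] = t[1 + ((6518-1) mod 22)] = t[6] = 21.

21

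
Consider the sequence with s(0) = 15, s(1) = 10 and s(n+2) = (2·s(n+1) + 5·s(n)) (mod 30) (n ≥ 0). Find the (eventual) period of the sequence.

Listing terms: s(0) = 15; s(1) = 10; s(2) = 5; s(3) = 0; s(4) = 25; s(5) = 20; s(6) = 15; s(7) = 10.
Since (s(6), s(7)) = (s(0), s(1)) = (15, 10) (two consecutive terms determine the rest), the sequence is periodic with period 6.

6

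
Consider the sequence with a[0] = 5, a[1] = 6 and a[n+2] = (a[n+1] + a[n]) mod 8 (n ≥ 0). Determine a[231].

1

Computing terms: a[0] = 5, a[1] = 6, a[2] = 3, a[3] = 1, a[4] = 4, a[5] = 5, a[6] = 1, a[7] = 6, a[8] = 7, a[9] = 5, a[10] = 4, a[11] = 1, a[12] = 5, a[13] = 6.
The sequence repeats with period 12.
(231 - 0) mod 12 = 3, so a[231] = a[3] = 1.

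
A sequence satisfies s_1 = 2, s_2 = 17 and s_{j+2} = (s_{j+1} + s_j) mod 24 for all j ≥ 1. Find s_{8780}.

s_1 = 2,  s_2 = 17,  s_3 = 19,  s_4 = 12,  s_5 = 7,  s_6 = 19,  s_7 = 2,  s_8 = 21,  s_9 = 23,  s_{10} = 20,  s_{11} = 19,  s_{12} = 15,  s_{13} = 10,  s_{14} = 1,  s_{15} = 11,  s_{16} = 12,  s_{17} = 23,  s_{18} = 11,  s_{19} = 10,  s_{20} = 21,  s_{21} = 7,  s_{22} = 4,  s_{23} = 11,  s_{24} = 15,  s_{25} = 2,  s_{26} = 17.
Since (s_{25}, s_{26}) = (s_1, s_2) = (2, 17) (two consecutive terms determine the rest), the sequence is periodic with period 24.
So s_{8780} = s_{1 + ((8780-1) mod 24)} = s_{20} = 21.

21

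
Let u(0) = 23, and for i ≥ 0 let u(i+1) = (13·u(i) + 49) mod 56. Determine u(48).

Listing terms: u(0) = 23, u(1) = 12, u(2) = 37, u(3) = 26, u(4) = 51, u(5) = 40, u(6) = 9, u(7) = 54, u(8) = 23.
The sequence repeats with period 8.
So u(48) = u(0 + ((48-0) mod 8)) = u(0) = 23.

23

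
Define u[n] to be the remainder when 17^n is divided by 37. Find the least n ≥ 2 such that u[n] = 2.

31

u[1] = 17; u[2] = 30; u[3] = 29; u[4] = 12; u[5] = 19; u[6] = 27; u[7] = 15; u[8] = 33; u[9] = 6; u[10] = 28; u[11] = 32; u[12] = 26; u[13] = 35; u[14] = 3; u[15] = 14; u[16] = 16; u[17] = 13; u[18] = 36; u[19] = 20; u[20] = 7; u[21] = 8; u[22] = 25; u[23] = 18; u[24] = 10; u[25] = 22; u[26] = 4; u[27] = 31; u[28] = 9; u[29] = 5; u[30] = 11; u[31] = 2; u[32] = 34; u[33] = 23; u[34] = 21; u[35] = 24; u[36] = 1; u[37] = 17.
The sequence repeats with period 36.
The value 2 first appears (with n ≥ 2) at u[31].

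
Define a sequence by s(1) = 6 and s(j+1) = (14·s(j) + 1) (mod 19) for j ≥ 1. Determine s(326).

We have s(1) = 6,  s(2) = 9,  s(3) = 13,  s(4) = 12,  s(5) = 17,  s(6) = 11,  s(7) = 3,  s(8) = 5,  s(9) = 14,  s(10) = 7,  s(11) = 4,  s(12) = 0,  s(13) = 1,  s(14) = 15,  s(15) = 2,  s(16) = 10,  s(17) = 8,  s(18) = 18,  s(19) = 6.
Since s(19) = s(1) = 6, the sequence is periodic with period 18.
So s(326) = s(1 + ((326-1) mod 18)) = s(2) = 9.

9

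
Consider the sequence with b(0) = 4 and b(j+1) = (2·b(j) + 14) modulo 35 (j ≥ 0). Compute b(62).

23

We have b(0) = 4; b(1) = 22; b(2) = 23; b(3) = 25; b(4) = 29; b(5) = 2; b(6) = 18; b(7) = 15; b(8) = 9; b(9) = 32; b(10) = 8; b(11) = 30; b(12) = 4.
The sequence repeats with period 12.
(62 - 0) mod 12 = 2, so b(62) = b(2) = 23.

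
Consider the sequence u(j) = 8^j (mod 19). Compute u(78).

u(1) = 8, u(2) = 7, u(3) = 18, u(4) = 11, u(5) = 12, u(6) = 1, u(7) = 8.
Since u(7) = u(1) = 8, the sequence is periodic with period 6.
(78 - 1) mod 6 = 5, so u(78) = u(6) = 1.

1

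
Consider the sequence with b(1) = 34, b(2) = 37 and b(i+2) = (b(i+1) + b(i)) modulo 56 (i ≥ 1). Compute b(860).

25

Listing terms: b(1) = 34, b(2) = 37, b(3) = 15, b(4) = 52, b(5) = 11, b(6) = 7, b(7) = 18, b(8) = 25, b(9) = 43, b(10) = 12, b(11) = 55, b(12) = 11, b(13) = 10, b(14) = 21, b(15) = 31, b(16) = 52, b(17) = 27, b(18) = 23, b(19) = 50, b(20) = 17, b(21) = 11, b(22) = 28, b(23) = 39, b(24) = 11, b(25) = 50, b(26) = 5, b(27) = 55, b(28) = 4, b(29) = 3, b(30) = 7, b(31) = 10, b(32) = 17, b(33) = 27, b(34) = 44, b(35) = 15, b(36) = 3, b(37) = 18, b(38) = 21, b(39) = 39, b(40) = 4, b(41) = 43, b(42) = 47, b(43) = 34, b(44) = 25, b(45) = 3, b(46) = 28, b(47) = 31, b(48) = 3, b(49) = 34, b(50) = 37.
Since (b(49), b(50)) = (b(1), b(2)) = (34, 37) (two consecutive terms determine the rest), the sequence is periodic with period 48.
(860 - 1) mod 48 = 43, so b(860) = b(44) = 25.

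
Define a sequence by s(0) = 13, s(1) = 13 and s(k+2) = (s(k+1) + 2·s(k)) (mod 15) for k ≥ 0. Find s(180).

13

s(0) = 13, s(1) = 13, s(2) = 9, s(3) = 5, s(4) = 8, s(5) = 3, s(6) = 4, s(7) = 10, s(8) = 3, s(9) = 8, s(10) = 14, s(11) = 0, s(12) = 13, s(13) = 13.
Since (s(12), s(13)) = (s(0), s(1)) = (13, 13) (two consecutive terms determine the rest), the sequence is periodic with period 12.
So s(180) = s(0 + ((180-0) mod 12)) = s(0) = 13.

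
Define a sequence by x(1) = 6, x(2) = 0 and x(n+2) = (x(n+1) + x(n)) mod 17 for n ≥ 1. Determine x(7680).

x(1) = 6, x(2) = 0, x(3) = 6, x(4) = 6, x(5) = 12, x(6) = 1, x(7) = 13, x(8) = 14, x(9) = 10, x(10) = 7, x(11) = 0, x(12) = 7, x(13) = 7, x(14) = 14, x(15) = 4, x(16) = 1, x(17) = 5, x(18) = 6, x(19) = 11, x(20) = 0, x(21) = 11, x(22) = 11, x(23) = 5, x(24) = 16, x(25) = 4, x(26) = 3, x(27) = 7, x(28) = 10, x(29) = 0, x(30) = 10, x(31) = 10, x(32) = 3, x(33) = 13, x(34) = 16, x(35) = 12, x(36) = 11, x(37) = 6, x(38) = 0.
The sequence repeats with period 36.
So x(7680) = x(1 + ((7680-1) mod 36)) = x(12) = 7.

7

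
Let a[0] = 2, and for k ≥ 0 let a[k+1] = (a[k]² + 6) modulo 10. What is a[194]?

6

a[0] = 2; a[1] = 0; a[2] = 6; a[3] = 2.
The sequence repeats with period 3.
So a[194] = a[0 + ((194-0) mod 3)] = a[2] = 6.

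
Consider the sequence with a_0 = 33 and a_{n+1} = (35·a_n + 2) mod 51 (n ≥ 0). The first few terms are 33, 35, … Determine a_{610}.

Listing terms: a_0 = 33; a_1 = 35; a_2 = 3; a_3 = 5; a_4 = 24; a_5 = 26; a_6 = 45; a_7 = 47; a_8 = 15; a_9 = 17; a_{10} = 36; a_{11} = 38; a_{12} = 6; a_{13} = 8; a_{14} = 27; a_{15} = 29; a_{16} = 48; a_{17} = 50; a_{18} = 18; a_{19} = 20; a_{20} = 39; a_{21} = 41; a_{22} = 9; a_{23} = 11; a_{24} = 30; a_{25} = 32; a_{26} = 0; a_{27} = 2; a_{28} = 21; a_{29} = 23; a_{30} = 42; a_{31} = 44; a_{32} = 12; a_{33} = 14; a_{34} = 33.
Since a_{34} = a_0 = 33, the sequence is periodic with period 34.
(610 - 0) mod 34 = 32, so a_{610} = a_{32} = 12.

12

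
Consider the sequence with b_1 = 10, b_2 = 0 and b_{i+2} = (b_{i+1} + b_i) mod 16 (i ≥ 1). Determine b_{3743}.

4

Listing terms: b_1 = 10, b_2 = 0, b_3 = 10, b_4 = 10, b_5 = 4, b_6 = 14, b_7 = 2, b_8 = 0, b_9 = 2, b_{10} = 2, b_{11} = 4, b_{12} = 6, b_{13} = 10, b_{14} = 0.
The sequence repeats with period 12.
So b_{3743} = b_{1 + ((3743-1) mod 12)} = b_{11} = 4.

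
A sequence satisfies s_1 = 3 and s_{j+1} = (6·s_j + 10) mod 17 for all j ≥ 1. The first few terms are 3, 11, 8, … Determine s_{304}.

Computing terms: s_1 = 3, s_2 = 11, s_3 = 8, s_4 = 7, s_5 = 1, s_6 = 16, s_7 = 4, s_8 = 0, s_9 = 10, s_{10} = 2, s_{11} = 5, s_{12} = 6, s_{13} = 12, s_{14} = 14, s_{15} = 9, s_{16} = 13, s_{17} = 3.
The sequence repeats with period 16.
So s_{304} = s_{1 + ((304-1) mod 16)} = s_{16} = 13.

13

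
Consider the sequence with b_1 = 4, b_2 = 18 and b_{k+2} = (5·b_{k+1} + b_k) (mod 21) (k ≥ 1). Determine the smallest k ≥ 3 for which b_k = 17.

15

b_1 = 4; b_2 = 18; b_3 = 10; b_4 = 5; b_5 = 14; b_6 = 12; b_7 = 11; b_8 = 4; b_9 = 10; b_{10} = 12; b_{11} = 7; b_{12} = 5; b_{13} = 11; b_{14} = 18; b_{15} = 17; b_{16} = 19; b_{17} = 7; b_{18} = 12; b_{19} = 4; b_{20} = 11; b_{21} = 17; b_{22} = 12; b_{23} = 14; b_{24} = 19; b_{25} = 4; b_{26} = 18.
Since (b_{25}, b_{26}) = (b_1, b_2) = (4, 18) (two consecutive terms determine the rest), the sequence is periodic with period 24.
The value 17 first appears (with k ≥ 3) at b_{15}.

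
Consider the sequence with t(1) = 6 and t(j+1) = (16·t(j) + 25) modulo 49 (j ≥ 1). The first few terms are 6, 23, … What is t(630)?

Listing terms: t(1) = 6,  t(2) = 23,  t(3) = 1,  t(4) = 41,  t(5) = 44,  t(6) = 43,  t(7) = 27,  t(8) = 16,  t(9) = 36,  t(10) = 13,  t(11) = 37,  t(12) = 29,  t(13) = 48,  t(14) = 9,  t(15) = 22,  t(16) = 34,  t(17) = 30,  t(18) = 15,  t(19) = 20,  t(20) = 2,  t(21) = 8,  t(22) = 6.
Since t(22) = t(1) = 6, the sequence is periodic with period 21.
(630 - 1) mod 21 = 20, so t(630) = t(21) = 8.

8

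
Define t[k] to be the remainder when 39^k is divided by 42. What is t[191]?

9

Listing terms: t[1] = 39,  t[2] = 9,  t[3] = 15,  t[4] = 39.
Since t[4] = t[1] = 39, the sequence is periodic with period 3.
So t[191] = t[1 + ((191-1) mod 3)] = t[2] = 9.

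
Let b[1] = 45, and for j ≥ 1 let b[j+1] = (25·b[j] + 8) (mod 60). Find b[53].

53

Listing terms: b[1] = 45, b[2] = 53, b[3] = 13, b[4] = 33, b[5] = 53.
Since b[5] = b[2] = 53, the sequence is eventually periodic: after a pre-period of length 1 it cycles with period 3.
For j ≥ 2, b[j] depends only on (j - 2) mod 3. (53 - 2) mod 3 = 0, so b[53] = b[2] = 53.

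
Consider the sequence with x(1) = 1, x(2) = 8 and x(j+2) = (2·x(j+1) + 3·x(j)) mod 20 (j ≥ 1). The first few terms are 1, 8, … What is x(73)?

1

x(1) = 1, x(2) = 8, x(3) = 19, x(4) = 2, x(5) = 1, x(6) = 8.
The sequence repeats with period 4.
So x(73) = x(1 + ((73-1) mod 4)) = x(1) = 1.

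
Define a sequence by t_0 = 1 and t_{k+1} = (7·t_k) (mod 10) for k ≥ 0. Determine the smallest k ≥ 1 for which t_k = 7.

We have t_0 = 1, t_1 = 7, t_2 = 9, t_3 = 3, t_4 = 1.
The sequence repeats with period 4.
The value 7 first appears (with k ≥ 1) at t_1.

1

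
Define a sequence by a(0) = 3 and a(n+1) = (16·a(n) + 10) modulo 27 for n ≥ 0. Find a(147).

15

Listing terms: a(0) = 3,  a(1) = 4,  a(2) = 20,  a(3) = 6,  a(4) = 25,  a(5) = 5,  a(6) = 9,  a(7) = 19,  a(8) = 17,  a(9) = 12,  a(10) = 13,  a(11) = 2,  a(12) = 15,  a(13) = 7,  a(14) = 14,  a(15) = 18,  a(16) = 1,  a(17) = 26,  a(18) = 21,  a(19) = 22,  a(20) = 11,  a(21) = 24,  a(22) = 16,  a(23) = 23,  a(24) = 0,  a(25) = 10,  a(26) = 8,  a(27) = 3.
The sequence repeats with period 27.
(147 - 0) mod 27 = 12, so a(147) = a(12) = 15.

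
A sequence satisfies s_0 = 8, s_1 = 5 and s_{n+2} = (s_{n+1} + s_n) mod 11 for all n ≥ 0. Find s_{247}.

s_0 = 8,  s_1 = 5,  s_2 = 2,  s_3 = 7,  s_4 = 9,  s_5 = 5,  s_6 = 3,  s_7 = 8,  s_8 = 0,  s_9 = 8,  s_{10} = 8,  s_{11} = 5.
Since (s_{10}, s_{11}) = (s_0, s_1) = (8, 5) (two consecutive terms determine the rest), the sequence is periodic with period 10.
So s_{247} = s_{0 + ((247-0) mod 10)} = s_7 = 8.

8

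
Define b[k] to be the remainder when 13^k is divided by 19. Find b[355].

15

We have b[1] = 13,  b[2] = 17,  b[3] = 12,  b[4] = 4,  b[5] = 14,  b[6] = 11,  b[7] = 10,  b[8] = 16,  b[9] = 18,  b[10] = 6,  b[11] = 2,  b[12] = 7,  b[13] = 15,  b[14] = 5,  b[15] = 8,  b[16] = 9,  b[17] = 3,  b[18] = 1,  b[19] = 13.
Since b[19] = b[1] = 13, the sequence is periodic with period 18.
(355 - 1) mod 18 = 12, so b[355] = b[13] = 15.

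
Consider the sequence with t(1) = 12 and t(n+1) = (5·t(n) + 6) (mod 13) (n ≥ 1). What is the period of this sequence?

4

We have t(1) = 12; t(2) = 1; t(3) = 11; t(4) = 9; t(5) = 12.
Since t(5) = t(1) = 12, the sequence is periodic with period 4.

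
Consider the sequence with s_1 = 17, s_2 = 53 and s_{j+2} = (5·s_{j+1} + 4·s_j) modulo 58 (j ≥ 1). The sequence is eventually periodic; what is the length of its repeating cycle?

Listing terms: s_1 = 17,  s_2 = 53,  s_3 = 43,  s_4 = 21,  s_5 = 45,  s_6 = 19,  s_7 = 43,  s_8 = 1,  s_9 = 3,  s_{10} = 19,  s_{11} = 49,  s_{12} = 31,  s_{13} = 3,  s_{14} = 23,  s_{15} = 11,  s_{16} = 31,  s_{17} = 25,  s_{18} = 17,  s_{19} = 11,  s_{20} = 7,  s_{21} = 21,  s_{22} = 17,  s_{23} = 53.
Since (s_{22}, s_{23}) = (s_1, s_2) = (17, 53) (two consecutive terms determine the rest), the sequence is periodic with period 21.

21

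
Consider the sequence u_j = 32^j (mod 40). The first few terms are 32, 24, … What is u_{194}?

Computing terms: u_1 = 32,  u_2 = 24,  u_3 = 8,  u_4 = 16,  u_5 = 32.
Since u_5 = u_1 = 32, the sequence is periodic with period 4.
So u_{194} = u_{1 + ((194-1) mod 4)} = u_2 = 24.

24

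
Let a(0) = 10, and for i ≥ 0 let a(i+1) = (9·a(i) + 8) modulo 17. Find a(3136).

Computing terms: a(0) = 10,  a(1) = 13,  a(2) = 6,  a(3) = 11,  a(4) = 5,  a(5) = 2,  a(6) = 9,  a(7) = 4,  a(8) = 10.
Since a(8) = a(0) = 10, the sequence is periodic with period 8.
(3136 - 0) mod 8 = 0, so a(3136) = a(0) = 10.

10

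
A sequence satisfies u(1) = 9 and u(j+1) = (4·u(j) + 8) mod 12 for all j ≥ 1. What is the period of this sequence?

Listing terms: u(1) = 9; u(2) = 8; u(3) = 4; u(4) = 0; u(5) = 8.
Since u(5) = u(2) = 8, the sequence is eventually periodic: after a pre-period of length 1 it cycles with period 3.

3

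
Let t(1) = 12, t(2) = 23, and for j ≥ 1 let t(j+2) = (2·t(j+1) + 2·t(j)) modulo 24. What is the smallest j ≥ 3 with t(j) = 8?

Listing terms: t(1) = 12,  t(2) = 23,  t(3) = 22,  t(4) = 18,  t(5) = 8,  t(6) = 4,  t(7) = 0,  t(8) = 8,  t(9) = 16,  t(10) = 0,  t(11) = 8.
Since (t(10), t(11)) = (t(7), t(8)) = (0, 8) (two consecutive terms determine the rest), the sequence is eventually periodic: after a pre-period of length 6 it cycles with period 3.
The value 8 first appears (with j ≥ 3) at t(5).

5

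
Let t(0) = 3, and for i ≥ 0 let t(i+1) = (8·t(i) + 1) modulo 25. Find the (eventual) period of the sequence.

t(0) = 3,  t(1) = 0,  t(2) = 1,  t(3) = 9,  t(4) = 23,  t(5) = 10,  t(6) = 6,  t(7) = 24,  t(8) = 18,  t(9) = 20,  t(10) = 11,  t(11) = 14,  t(12) = 13,  t(13) = 5,  t(14) = 16,  t(15) = 4,  t(16) = 8,  t(17) = 15,  t(18) = 21,  t(19) = 19,  t(20) = 3.
Since t(20) = t(0) = 3, the sequence is periodic with period 20.

20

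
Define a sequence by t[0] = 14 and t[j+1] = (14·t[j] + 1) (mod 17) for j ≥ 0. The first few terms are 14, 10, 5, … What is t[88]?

We have t[0] = 14; t[1] = 10; t[2] = 5; t[3] = 3; t[4] = 9; t[5] = 8; t[6] = 11; t[7] = 2; t[8] = 12; t[9] = 16; t[10] = 4; t[11] = 6; t[12] = 0; t[13] = 1; t[14] = 15; t[15] = 7; t[16] = 14.
Since t[16] = t[0] = 14, the sequence is periodic with period 16.
So t[88] = t[0 + ((88-0) mod 16)] = t[8] = 12.

12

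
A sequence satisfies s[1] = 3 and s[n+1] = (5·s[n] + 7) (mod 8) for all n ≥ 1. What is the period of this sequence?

We have s[1] = 3, s[2] = 6, s[3] = 5, s[4] = 0, s[5] = 7, s[6] = 2, s[7] = 1, s[8] = 4, s[9] = 3.
Since s[9] = s[1] = 3, the sequence is periodic with period 8.

8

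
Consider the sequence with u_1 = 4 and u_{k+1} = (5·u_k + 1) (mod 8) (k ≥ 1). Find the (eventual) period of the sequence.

8

Listing terms: u_1 = 4; u_2 = 5; u_3 = 2; u_4 = 3; u_5 = 0; u_6 = 1; u_7 = 6; u_8 = 7; u_9 = 4.
Since u_9 = u_1 = 4, the sequence is periodic with period 8.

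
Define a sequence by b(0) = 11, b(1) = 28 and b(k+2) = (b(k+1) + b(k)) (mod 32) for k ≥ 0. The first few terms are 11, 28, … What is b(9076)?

Computing terms: b(0) = 11,  b(1) = 28,  b(2) = 7,  b(3) = 3,  b(4) = 10,  b(5) = 13,  b(6) = 23,  b(7) = 4,  b(8) = 27,  b(9) = 31,  b(10) = 26,  b(11) = 25,  b(12) = 19,  b(13) = 12,  b(14) = 31,  b(15) = 11,  b(16) = 10,  b(17) = 21,  b(18) = 31,  b(19) = 20,  b(20) = 19,  b(21) = 7,  b(22) = 26,  b(23) = 1,  b(24) = 27,  b(25) = 28,  b(26) = 23,  b(27) = 19,  b(28) = 10,  b(29) = 29,  b(30) = 7,  b(31) = 4,  b(32) = 11,  b(33) = 15,  b(34) = 26,  b(35) = 9,  b(36) = 3,  b(37) = 12,  b(38) = 15,  b(39) = 27,  b(40) = 10,  b(41) = 5,  b(42) = 15,  b(43) = 20,  b(44) = 3,  b(45) = 23,  b(46) = 26,  b(47) = 17,  b(48) = 11,  b(49) = 28.
The sequence repeats with period 48.
So b(9076) = b(0 + ((9076-0) mod 48)) = b(4) = 10.

10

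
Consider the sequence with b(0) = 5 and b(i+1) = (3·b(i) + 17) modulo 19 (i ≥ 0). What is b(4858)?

12

b(0) = 5,  b(1) = 13,  b(2) = 18,  b(3) = 14,  b(4) = 2,  b(5) = 4,  b(6) = 10,  b(7) = 9,  b(8) = 6,  b(9) = 16,  b(10) = 8,  b(11) = 3,  b(12) = 7,  b(13) = 0,  b(14) = 17,  b(15) = 11,  b(16) = 12,  b(17) = 15,  b(18) = 5.
Since b(18) = b(0) = 5, the sequence is periodic with period 18.
So b(4858) = b(0 + ((4858-0) mod 18)) = b(16) = 12.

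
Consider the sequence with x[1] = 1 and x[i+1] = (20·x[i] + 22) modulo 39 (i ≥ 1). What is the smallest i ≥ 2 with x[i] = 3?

x[1] = 1,  x[2] = 3,  x[3] = 4,  x[4] = 24,  x[5] = 34,  x[6] = 0,  x[7] = 22,  x[8] = 33,  x[9] = 19,  x[10] = 12,  x[11] = 28,  x[12] = 36,  x[13] = 1.
The sequence repeats with period 12.
The value 3 first appears (with i ≥ 2) at x[2].

2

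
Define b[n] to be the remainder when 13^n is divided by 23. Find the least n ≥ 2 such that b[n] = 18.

4

Computing terms: b[1] = 13,  b[2] = 8,  b[3] = 12,  b[4] = 18,  b[5] = 4,  b[6] = 6,  b[7] = 9,  b[8] = 2,  b[9] = 3,  b[10] = 16,  b[11] = 1,  b[12] = 13.
The sequence repeats with period 11.
The value 18 first appears (with n ≥ 2) at b[4].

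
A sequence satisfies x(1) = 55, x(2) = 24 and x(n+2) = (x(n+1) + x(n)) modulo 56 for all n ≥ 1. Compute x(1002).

We have x(1) = 55,  x(2) = 24,  x(3) = 23,  x(4) = 47,  x(5) = 14,  x(6) = 5,  x(7) = 19,  x(8) = 24,  x(9) = 43,  x(10) = 11,  x(11) = 54,  x(12) = 9,  x(13) = 7,  x(14) = 16,  x(15) = 23,  x(16) = 39,  x(17) = 6,  x(18) = 45,  x(19) = 51,  x(20) = 40,  x(21) = 35,  x(22) = 19,  x(23) = 54,  x(24) = 17,  x(25) = 15,  x(26) = 32,  x(27) = 47,  x(28) = 23,  x(29) = 14,  x(30) = 37,  x(31) = 51,  x(32) = 32,  x(33) = 27,  x(34) = 3,  x(35) = 30,  x(36) = 33,  x(37) = 7,  x(38) = 40,  x(39) = 47,  x(40) = 31,  x(41) = 22,  x(42) = 53,  x(43) = 19,  x(44) = 16,  x(45) = 35,  x(46) = 51,  x(47) = 30,  x(48) = 25,  x(49) = 55,  x(50) = 24.
Since (x(49), x(50)) = (x(1), x(2)) = (55, 24) (two consecutive terms determine the rest), the sequence is periodic with period 48.
(1002 - 1) mod 48 = 41, so x(1002) = x(42) = 53.

53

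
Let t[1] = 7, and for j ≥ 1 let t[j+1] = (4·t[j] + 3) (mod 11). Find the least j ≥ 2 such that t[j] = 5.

4

We have t[1] = 7, t[2] = 9, t[3] = 6, t[4] = 5, t[5] = 1, t[6] = 7.
The sequence repeats with period 5.
The value 5 first appears (with j ≥ 2) at t[4].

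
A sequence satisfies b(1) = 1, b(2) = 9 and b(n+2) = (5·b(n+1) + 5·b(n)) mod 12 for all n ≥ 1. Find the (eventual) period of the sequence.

Listing terms: b(1) = 1,  b(2) = 9,  b(3) = 2,  b(4) = 7,  b(5) = 9,  b(6) = 8,  b(7) = 1,  b(8) = 9.
The sequence repeats with period 6.

6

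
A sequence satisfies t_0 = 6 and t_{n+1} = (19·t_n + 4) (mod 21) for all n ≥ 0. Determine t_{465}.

6

We have t_0 = 6, t_1 = 13, t_2 = 20, t_3 = 6.
The sequence repeats with period 3.
So t_{465} = t_{0 + ((465-0) mod 3)} = t_0 = 6.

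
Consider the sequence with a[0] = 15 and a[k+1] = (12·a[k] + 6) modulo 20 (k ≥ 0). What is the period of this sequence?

We have a[0] = 15,  a[1] = 6,  a[2] = 18,  a[3] = 2,  a[4] = 10,  a[5] = 6.
Since a[5] = a[1] = 6, the sequence is eventually periodic: after a pre-period of length 1 it cycles with period 4.

4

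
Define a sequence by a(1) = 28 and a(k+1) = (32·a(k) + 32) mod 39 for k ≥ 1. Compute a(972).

a(1) = 28, a(2) = 31, a(3) = 10, a(4) = 1, a(5) = 25, a(6) = 13, a(7) = 19, a(8) = 16, a(9) = 37, a(10) = 7, a(11) = 22, a(12) = 34, a(13) = 28.
Since a(13) = a(1) = 28, the sequence is periodic with period 12.
So a(972) = a(1 + ((972-1) mod 12)) = a(12) = 34.

34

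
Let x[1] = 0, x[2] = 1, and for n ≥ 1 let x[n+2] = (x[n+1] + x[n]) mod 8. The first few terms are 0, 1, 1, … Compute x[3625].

0

We have x[1] = 0,  x[2] = 1,  x[3] = 1,  x[4] = 2,  x[5] = 3,  x[6] = 5,  x[7] = 0,  x[8] = 5,  x[9] = 5,  x[10] = 2,  x[11] = 7,  x[12] = 1,  x[13] = 0,  x[14] = 1.
Since (x[13], x[14]) = (x[1], x[2]) = (0, 1) (two consecutive terms determine the rest), the sequence is periodic with period 12.
So x[3625] = x[1 + ((3625-1) mod 12)] = x[1] = 0.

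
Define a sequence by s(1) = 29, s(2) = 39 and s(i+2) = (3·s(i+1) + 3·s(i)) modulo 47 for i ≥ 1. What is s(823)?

30

Computing terms: s(1) = 29,  s(2) = 39,  s(3) = 16,  s(4) = 24,  s(5) = 26,  s(6) = 9,  s(7) = 11,  s(8) = 13,  s(9) = 25,  s(10) = 20,  s(11) = 41,  s(12) = 42,  s(13) = 14,  s(14) = 27,  s(15) = 29,  s(16) = 27,  s(17) = 27,  s(18) = 21,  s(19) = 3,  s(20) = 25,  s(21) = 37,  s(22) = 45,  s(23) = 11,  s(24) = 27,  s(25) = 20,  s(26) = 0,  s(27) = 13,  s(28) = 39,  s(29) = 15,  s(30) = 21,  s(31) = 14,  s(32) = 11,  s(33) = 28,  s(34) = 23,  s(35) = 12,  s(36) = 11,  s(37) = 22,  s(38) = 5,  s(39) = 34,  s(40) = 23,  s(41) = 30,  s(42) = 18,  s(43) = 3,  s(44) = 16,  s(45) = 10,  s(46) = 31,  s(47) = 29,  s(48) = 39.
Since (s(47), s(48)) = (s(1), s(2)) = (29, 39) (two consecutive terms determine the rest), the sequence is periodic with period 46.
So s(823) = s(1 + ((823-1) mod 46)) = s(41) = 30.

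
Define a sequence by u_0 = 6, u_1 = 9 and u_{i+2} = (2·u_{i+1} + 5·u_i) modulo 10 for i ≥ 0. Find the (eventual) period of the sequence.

Computing terms: u_0 = 6, u_1 = 9, u_2 = 8, u_3 = 1, u_4 = 2, u_5 = 9, u_6 = 8.
Since (u_5, u_6) = (u_1, u_2) = (9, 8) (two consecutive terms determine the rest), the sequence is eventually periodic: after a pre-period of length 1 it cycles with period 4.

4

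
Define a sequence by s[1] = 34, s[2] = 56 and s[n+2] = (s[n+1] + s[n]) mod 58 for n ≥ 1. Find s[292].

Computing terms: s[1] = 34,  s[2] = 56,  s[3] = 32,  s[4] = 30,  s[5] = 4,  s[6] = 34,  s[7] = 38,  s[8] = 14,  s[9] = 52,  s[10] = 8,  s[11] = 2,  s[12] = 10,  s[13] = 12,  s[14] = 22,  s[15] = 34,  s[16] = 56.
The sequence repeats with period 14.
So s[292] = s[1 + ((292-1) mod 14)] = s[12] = 10.

10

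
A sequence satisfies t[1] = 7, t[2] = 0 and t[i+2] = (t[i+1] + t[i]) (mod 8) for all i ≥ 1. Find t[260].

t[1] = 7,  t[2] = 0,  t[3] = 7,  t[4] = 7,  t[5] = 6,  t[6] = 5,  t[7] = 3,  t[8] = 0,  t[9] = 3,  t[10] = 3,  t[11] = 6,  t[12] = 1,  t[13] = 7,  t[14] = 0.
Since (t[13], t[14]) = (t[1], t[2]) = (7, 0) (two consecutive terms determine the rest), the sequence is periodic with period 12.
(260 - 1) mod 12 = 7, so t[260] = t[8] = 0.

0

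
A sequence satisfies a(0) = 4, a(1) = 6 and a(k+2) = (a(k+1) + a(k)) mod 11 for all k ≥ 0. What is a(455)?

9

Computing terms: a(0) = 4; a(1) = 6; a(2) = 10; a(3) = 5; a(4) = 4; a(5) = 9; a(6) = 2; a(7) = 0; a(8) = 2; a(9) = 2; a(10) = 4; a(11) = 6.
The sequence repeats with period 10.
(455 - 0) mod 10 = 5, so a(455) = a(5) = 9.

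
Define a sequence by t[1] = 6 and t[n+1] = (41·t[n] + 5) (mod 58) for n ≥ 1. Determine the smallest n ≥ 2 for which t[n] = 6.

Computing terms: t[1] = 6; t[2] = 19; t[3] = 30; t[4] = 17; t[5] = 6.
The sequence repeats with period 4.
The value 6 next appears (with n ≥ 2) at t[5].

5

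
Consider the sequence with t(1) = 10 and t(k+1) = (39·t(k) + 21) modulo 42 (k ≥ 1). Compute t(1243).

Listing terms: t(1) = 10, t(2) = 33, t(3) = 6, t(4) = 3, t(5) = 12, t(6) = 27, t(7) = 24, t(8) = 33.
Since t(8) = t(2) = 33, the sequence is eventually periodic: after a pre-period of length 1 it cycles with period 6.
For k ≥ 2, t(k) depends only on (k - 2) mod 6. (1243 - 2) mod 6 = 5, so t(1243) = t(7) = 24.

24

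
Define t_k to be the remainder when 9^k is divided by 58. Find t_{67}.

We have t_0 = 1,  t_1 = 9,  t_2 = 23,  t_3 = 33,  t_4 = 7,  t_5 = 5,  t_6 = 45,  t_7 = 57,  t_8 = 49,  t_9 = 35,  t_{10} = 25,  t_{11} = 51,  t_{12} = 53,  t_{13} = 13,  t_{14} = 1.
The sequence repeats with period 14.
So t_{67} = t_{0 + ((67-0) mod 14)} = t_{11} = 51.

51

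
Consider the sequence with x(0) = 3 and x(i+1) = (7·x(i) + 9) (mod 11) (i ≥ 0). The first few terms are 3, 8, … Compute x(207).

9

x(0) = 3; x(1) = 8; x(2) = 10; x(3) = 2; x(4) = 1; x(5) = 5; x(6) = 0; x(7) = 9; x(8) = 6; x(9) = 7; x(10) = 3.
Since x(10) = x(0) = 3, the sequence is periodic with period 10.
So x(207) = x(0 + ((207-0) mod 10)) = x(7) = 9.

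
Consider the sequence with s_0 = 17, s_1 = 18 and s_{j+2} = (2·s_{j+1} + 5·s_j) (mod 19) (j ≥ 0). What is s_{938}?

Listing terms: s_0 = 17, s_1 = 18, s_2 = 7, s_3 = 9, s_4 = 15, s_5 = 18, s_6 = 16, s_7 = 8, s_8 = 1, s_9 = 4, s_{10} = 13, s_{11} = 8, s_{12} = 5, s_{13} = 12, s_{14} = 11, s_{15} = 6, s_{16} = 10, s_{17} = 12, s_{18} = 17, s_{19} = 18.
The sequence repeats with period 18.
So s_{938} = s_{0 + ((938-0) mod 18)} = s_2 = 7.

7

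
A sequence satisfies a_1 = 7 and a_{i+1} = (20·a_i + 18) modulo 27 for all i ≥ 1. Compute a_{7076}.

a_1 = 7, a_2 = 23, a_3 = 19, a_4 = 20, a_5 = 13, a_6 = 8, a_7 = 16, a_8 = 14, a_9 = 1, a_{10} = 11, a_{11} = 22, a_{12} = 26, a_{13} = 25, a_{14} = 5, a_{15} = 10, a_{16} = 2, a_{17} = 4, a_{18} = 17, a_{19} = 7.
The sequence repeats with period 18.
So a_{7076} = a_{1 + ((7076-1) mod 18)} = a_2 = 23.

23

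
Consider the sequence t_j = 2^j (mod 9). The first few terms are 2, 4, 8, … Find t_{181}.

Listing terms: t_1 = 2, t_2 = 4, t_3 = 8, t_4 = 7, t_5 = 5, t_6 = 1, t_7 = 2.
The sequence repeats with period 6.
(181 - 1) mod 6 = 0, so t_{181} = t_1 = 2.

2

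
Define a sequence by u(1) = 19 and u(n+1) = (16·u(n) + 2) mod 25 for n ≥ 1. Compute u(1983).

u(1) = 19; u(2) = 6; u(3) = 23; u(4) = 20; u(5) = 22; u(6) = 4; u(7) = 16; u(8) = 8; u(9) = 5; u(10) = 7; u(11) = 14; u(12) = 1; u(13) = 18; u(14) = 15; u(15) = 17; u(16) = 24; u(17) = 11; u(18) = 3; u(19) = 0; u(20) = 2; u(21) = 9; u(22) = 21; u(23) = 13; u(24) = 10; u(25) = 12; u(26) = 19.
The sequence repeats with period 25.
So u(1983) = u(1 + ((1983-1) mod 25)) = u(8) = 8.

8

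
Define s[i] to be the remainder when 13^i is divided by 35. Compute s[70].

s[1] = 13, s[2] = 29, s[3] = 27, s[4] = 1, s[5] = 13.
The sequence repeats with period 4.
(70 - 1) mod 4 = 1, so s[70] = s[2] = 29.

29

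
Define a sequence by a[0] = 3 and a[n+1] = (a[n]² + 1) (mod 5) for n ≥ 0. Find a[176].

a[0] = 3,  a[1] = 0,  a[2] = 1,  a[3] = 2,  a[4] = 0.
Since a[4] = a[1] = 0, the sequence is eventually periodic: after a pre-period of length 1 it cycles with period 3.
For n ≥ 1, a[n] depends only on (n - 1) mod 3. (176 - 1) mod 3 = 1, so a[176] = a[2] = 1.

1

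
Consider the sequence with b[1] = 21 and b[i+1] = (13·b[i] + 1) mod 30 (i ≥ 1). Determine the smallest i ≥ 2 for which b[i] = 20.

12

Computing terms: b[1] = 21,  b[2] = 4,  b[3] = 23,  b[4] = 0,  b[5] = 1,  b[6] = 14,  b[7] = 3,  b[8] = 10,  b[9] = 11,  b[10] = 24,  b[11] = 13,  b[12] = 20,  b[13] = 21.
Since b[13] = b[1] = 21, the sequence is periodic with period 12.
The value 20 first appears (with i ≥ 2) at b[12].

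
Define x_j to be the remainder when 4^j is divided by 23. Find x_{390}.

12

Computing terms: x_1 = 4; x_2 = 16; x_3 = 18; x_4 = 3; x_5 = 12; x_6 = 2; x_7 = 8; x_8 = 9; x_9 = 13; x_{10} = 6; x_{11} = 1; x_{12} = 4.
The sequence repeats with period 11.
(390 - 1) mod 11 = 4, so x_{390} = x_5 = 12.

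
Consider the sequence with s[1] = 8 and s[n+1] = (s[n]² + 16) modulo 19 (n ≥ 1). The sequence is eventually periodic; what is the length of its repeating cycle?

3

Listing terms: s[1] = 8; s[2] = 4; s[3] = 13; s[4] = 14; s[5] = 3; s[6] = 6; s[7] = 14.
Since s[7] = s[4] = 14, the sequence is eventually periodic: after a pre-period of length 3 it cycles with period 3.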